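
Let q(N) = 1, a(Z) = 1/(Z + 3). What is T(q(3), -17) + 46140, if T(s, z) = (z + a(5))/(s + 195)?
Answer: 72347385/1568 ≈ 46140.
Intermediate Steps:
a(Z) = 1/(3 + Z)
T(s, z) = (1/8 + z)/(195 + s) (T(s, z) = (z + 1/(3 + 5))/(s + 195) = (z + 1/8)/(195 + s) = (1/8 + z)/(195 + s))
T(q(3), -17) + 46140 = (1/8 - 17)/(195 + 1) + 46140 = -135/8/196 + 46140 = (1/196)*(-135/8) + 46140 = -135/1568 + 46140 = 72347385/1568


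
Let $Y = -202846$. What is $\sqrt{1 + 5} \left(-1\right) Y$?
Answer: $202846 \sqrt{6} \approx 4.9687 \cdot 10^{5}$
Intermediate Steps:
$\sqrt{1 + 5} \left(-1\right) Y = \sqrt{1 + 5} \left(-1\right) \left(-202846\right) = \sqrt{6} \left(-1\right) \left(-202846\right) = - \sqrt{6} \left(-202846\right) = 202846 \sqrt{6}$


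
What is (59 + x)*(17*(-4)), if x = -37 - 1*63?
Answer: 2788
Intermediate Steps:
x = -100 (x = -37 - 63 = -100)
(59 + x)*(17*(-4)) = (59 - 100)*(17*(-4)) = -41*(-68) = 2788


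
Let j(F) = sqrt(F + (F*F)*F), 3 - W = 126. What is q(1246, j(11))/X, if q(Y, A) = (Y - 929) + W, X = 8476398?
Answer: 97/4238199 ≈ 2.2887e-5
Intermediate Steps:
W = -123 (W = 3 - 1*126 = 3 - 126 = -123)
j(F) = sqrt(F + F**3) (j(F) = sqrt(F + F**2*F) = sqrt(F + F**3))
q(Y, A) = -1052 + Y (q(Y, A) = (Y - 929) - 123 = (-929 + Y) - 123 = -1052 + Y)
q(1246, j(11))/X = (-1052 + 1246)/8476398 = 194*(1/8476398) = 97/4238199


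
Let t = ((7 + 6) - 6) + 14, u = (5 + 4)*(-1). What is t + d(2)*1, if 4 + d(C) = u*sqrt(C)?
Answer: 17 - 9*sqrt(2) ≈ 4.2721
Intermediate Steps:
u = -9 (u = 9*(-1) = -9)
t = 21 (t = (13 - 6) + 14 = 7 + 14 = 21)
d(C) = -4 - 9*sqrt(C)
t + d(2)*1 = 21 + (-4 - 9*sqrt(2))*1 = 21 + (-4 - 9*sqrt(2)) = 17 - 9*sqrt(2)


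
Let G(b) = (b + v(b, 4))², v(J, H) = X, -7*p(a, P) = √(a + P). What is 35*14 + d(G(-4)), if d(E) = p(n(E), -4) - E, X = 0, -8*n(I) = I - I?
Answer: 474 - 2*I/7 ≈ 474.0 - 0.28571*I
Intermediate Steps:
n(I) = 0 (n(I) = -(I - I)/8 = -⅛*0 = 0)
p(a, P) = -√(P + a)/7 (p(a, P) = -√(a + P)/7 = -√(P + a)/7)
v(J, H) = 0
G(b) = b² (G(b) = (b + 0)² = b²)
d(E) = -E - 2*I/7 (d(E) = -√(-4 + 0)/7 - E = -2*I/7 - E = -E - 2*I/7)
35*14 + d(G(-4)) = 35*14 + (-1*(-4)² - 2*I/7) = 490 + (-1*16 - 2*I/7) = 490 + (-16 - 2*I/7) = 474 - 2*I/7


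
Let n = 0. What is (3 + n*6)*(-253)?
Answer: -759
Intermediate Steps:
(3 + n*6)*(-253) = (3 + 0*6)*(-253) = (3 + 0)*(-253) = 3*(-253) = -759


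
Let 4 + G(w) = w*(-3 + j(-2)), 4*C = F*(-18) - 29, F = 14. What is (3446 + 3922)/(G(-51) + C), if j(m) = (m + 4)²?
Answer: -9824/167 ≈ -58.826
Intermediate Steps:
j(m) = (4 + m)²
C = -281/4 (C = (14*(-18) - 29)/4 = (-252 - 29)/4 = (¼)*(-281) = -281/4 ≈ -70.250)
G(w) = -4 + w (G(w) = -4 + w*(-3 + (4 - 2)²) = -4 + w*(-3 + 2²) = -4 + w*(-3 + 4) = -4 + w*1 = -4 + w)
(3446 + 3922)/(G(-51) + C) = (3446 + 3922)/((-4 - 51) - 281/4) = 7368/(-55 - 281/4) = 7368/(-501/4) = 7368*(-4/501) = -9824/167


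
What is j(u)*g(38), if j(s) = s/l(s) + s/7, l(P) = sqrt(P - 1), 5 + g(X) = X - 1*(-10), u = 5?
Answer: 1935/14 ≈ 138.21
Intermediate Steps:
g(X) = 5 + X (g(X) = -5 + (X - 1*(-10)) = -5 + (X + 10) = -5 + (10 + X) = 5 + X)
l(P) = sqrt(-1 + P)
j(s) = s/7 + s/sqrt(-1 + s) (j(s) = s/(sqrt(-1 + s)) + s/7 = s/sqrt(-1 + s) + s*(1/7) = s/sqrt(-1 + s) + s/7 = s/7 + s/sqrt(-1 + s))
j(u)*g(38) = ((1/7)*5 + 5/sqrt(-1 + 5))*(5 + 38) = (5/7 + 5/sqrt(4))*43 = (5/7 + 5*(1/2))*43 = (5/7 + 5/2)*43 = (45/14)*43 = 1935/14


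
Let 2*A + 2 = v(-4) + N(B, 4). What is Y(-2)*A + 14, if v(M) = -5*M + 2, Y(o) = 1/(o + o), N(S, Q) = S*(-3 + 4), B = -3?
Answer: 95/8 ≈ 11.875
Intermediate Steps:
N(S, Q) = S (N(S, Q) = S*1 = S)
Y(o) = 1/(2*o)
v(M) = 2 - 5*M
A = 17/2 (A = -1 + ((2 - 5*(-4)) - 3)/2 = -1 + ((2 + 20) - 3)/2 = -1 + (22 - 3)/2 = -1 + (1/2)*19 = -1 + 19/2 = 17/2 ≈ 8.5000)
Y(-2)*A + 14 = ((1/2)/(-2))*(17/2) + 14 = ((1/2)*(-1/2))*(17/2) + 14 = -1/4*17/2 + 14 = -17/8 + 14 = 95/8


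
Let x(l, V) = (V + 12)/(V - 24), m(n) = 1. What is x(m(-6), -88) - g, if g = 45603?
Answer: -1276865/28 ≈ -45602.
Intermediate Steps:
x(l, V) = (12 + V)/(-24 + V)
x(m(-6), -88) - g = (12 - 88)/(-24 - 88) - 1*45603 = -76/(-112) - 45603 = -1/112*(-76) - 45603 = 19/28 - 45603 = -1276865/28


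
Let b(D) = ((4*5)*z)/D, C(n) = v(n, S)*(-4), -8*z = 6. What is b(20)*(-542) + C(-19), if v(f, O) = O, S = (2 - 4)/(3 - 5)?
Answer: 805/2 ≈ 402.50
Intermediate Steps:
S = 1 (S = -2/(-2) = -2*(-½) = 1)
z = -¾ (z = -⅛*6 = -¾ ≈ -0.75000)
C(n) = -4 (C(n) = 1*(-4) = -4)
b(D) = -15/D (b(D) = ((4*5)*(-¾))/D = (20*(-¾))/D = -15/D)
b(20)*(-542) + C(-19) = -15/20*(-542) - 4 = -15*1/20*(-542) - 4 = -¾*(-542) - 4 = 813/2 - 4 = 805/2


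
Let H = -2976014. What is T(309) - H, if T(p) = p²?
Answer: 3071495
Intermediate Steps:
T(309) - H = 309² - 1*(-2976014) = 95481 + 2976014 = 3071495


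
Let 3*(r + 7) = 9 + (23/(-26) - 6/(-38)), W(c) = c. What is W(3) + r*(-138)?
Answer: 145342/247 ≈ 588.43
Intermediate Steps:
r = -6287/1482 (r = -7 + (9 + (23/(-26) - 6/(-38)))/3 = -7 + (9 + (23*(-1/26) - 6*(-1/38)))/3 = -7 + (9 + (-23/26 + 3/19))/3 = -7 + (9 - 359/494)/3 = -7 + (⅓)*(4087/494) = -7 + 4087/1482 = -6287/1482 ≈ -4.2422)
W(3) + r*(-138) = 3 - 6287/1482*(-138) = 3 + 144601/247 = 145342/247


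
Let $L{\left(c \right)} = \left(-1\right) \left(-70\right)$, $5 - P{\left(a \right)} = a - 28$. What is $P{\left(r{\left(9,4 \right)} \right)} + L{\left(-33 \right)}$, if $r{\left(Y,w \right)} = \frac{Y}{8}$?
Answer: $\frac{815}{8} \approx 101.88$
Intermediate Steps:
$r{\left(Y,w \right)} = \frac{Y}{8}$ ($r{\left(Y,w \right)} = Y \frac{1}{8} = \frac{Y}{8}$)
$P{\left(a \right)} = 33 - a$ ($P{\left(a \right)} = 5 - \left(a - 28\right) = 5 - \left(-28 + a\right) = 33 - a$)
$L{\left(c \right)} = 70$
$P{\left(r{\left(9,4 \right)} \right)} + L{\left(-33 \right)} = \left(33 - \frac{1}{8} \cdot 9\right) + 70 = \left(33 - \frac{9}{8}\right) + 70 = \frac{255}{8} + 70 = \frac{815}{8}$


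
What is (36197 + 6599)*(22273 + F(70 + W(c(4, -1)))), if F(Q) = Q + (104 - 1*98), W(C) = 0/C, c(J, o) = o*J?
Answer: 956447804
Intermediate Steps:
c(J, o) = J*o
W(C) = 0
F(Q) = 6 + Q (F(Q) = Q + (104 - 98) = Q + 6 = 6 + Q)
(36197 + 6599)*(22273 + F(70 + W(c(4, -1)))) = (36197 + 6599)*(22273 + (6 + (70 + 0))) = 42796*(22273 + (6 + 70)) = 42796*(22273 + 76) = 42796*22349 = 956447804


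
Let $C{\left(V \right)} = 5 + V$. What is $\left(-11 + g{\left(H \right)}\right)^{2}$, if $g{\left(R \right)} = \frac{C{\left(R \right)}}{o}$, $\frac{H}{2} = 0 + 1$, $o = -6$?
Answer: $\frac{5329}{36} \approx 148.03$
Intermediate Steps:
$H = 2$ ($H = 2 \left(0 + 1\right) = 2 \cdot 1 = 2$)
$g{\left(R \right)} = - \frac{5}{6} - \frac{R}{6}$ ($g{\left(R \right)} = \frac{5 + R}{-6} = \left(5 + R\right) \left(- \frac{1}{6}\right) = - \frac{5}{6} - \frac{R}{6}$)
$\left(-11 + g{\left(H \right)}\right)^{2} = \left(-11 - \frac{7}{6}\right)^{2} = \left(- \frac{73}{6}\right)^{2} = \frac{5329}{36}$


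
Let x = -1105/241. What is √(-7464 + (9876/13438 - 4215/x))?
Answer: I*√14428975390478259/1484899 ≈ 80.895*I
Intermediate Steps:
x = -1105/241 (x = -1105*1/241 = -1105/241 ≈ -4.5851)
√(-7464 + (9876/13438 - 4215/x)) = √(-7464 + (9876/13438 - 4215/(-1105/241))) = √(-7464 + (9876*(1/13438) - 4215*(-241/1105))) = √(-7464 + (4938/6719 + 203163/221)) = √(-7464 + 1366143495/1484899) = √(-9717142641/1484899) = I*√14428975390478259/1484899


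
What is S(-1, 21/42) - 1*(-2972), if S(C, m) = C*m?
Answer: 5943/2 ≈ 2971.5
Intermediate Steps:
S(-1, 21/42) - 1*(-2972) = -21/42 - 1*(-2972) = -21/42 + 2972 = -1*½ + 2972 = -½ + 2972 = 5943/2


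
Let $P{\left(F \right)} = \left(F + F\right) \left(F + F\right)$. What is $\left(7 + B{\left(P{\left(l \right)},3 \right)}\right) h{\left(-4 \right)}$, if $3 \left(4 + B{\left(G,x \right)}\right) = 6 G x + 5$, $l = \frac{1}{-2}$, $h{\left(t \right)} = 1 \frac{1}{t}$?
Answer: $- \frac{8}{3} \approx -2.6667$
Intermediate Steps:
$h{\left(t \right)} = \frac{1}{t}$
$l = - \frac{1}{2} \approx -0.5$
$P{\left(F \right)} = 4 F^{2}$ ($P{\left(F \right)} = 2 F 2 F = 4 F^{2}$)
$B{\left(G,x \right)} = - \frac{7}{3} + 2 G x$ ($B{\left(G,x \right)} = -4 + \frac{6 G x + 5}{3} = -4 + \frac{5 + 6 G x}{3} = -4 + \left(\frac{5}{3} + 2 G x\right) = - \frac{7}{3} + 2 G x$)
$\left(7 + B{\left(P{\left(l \right)},3 \right)}\right) h{\left(-4 \right)} = \frac{7 - \left(\frac{7}{3} - 2 \cdot 4 \left(- \frac{1}{2}\right)^{2} \cdot 3\right)}{-4} = \left(7 - \left(\frac{7}{3} - 2 \cdot 4 \cdot \frac{1}{4} \cdot 3\right)\right) \left(- \frac{1}{4}\right) = \left(7 - \left(\frac{7}{3} - 6\right)\right) \left(- \frac{1}{4}\right) = \left(7 + \left(- \frac{7}{3} + 6\right)\right) \left(- \frac{1}{4}\right) = \left(7 + \frac{11}{3}\right) \left(- \frac{1}{4}\right) = \frac{32}{3} \left(- \frac{1}{4}\right) = - \frac{8}{3}$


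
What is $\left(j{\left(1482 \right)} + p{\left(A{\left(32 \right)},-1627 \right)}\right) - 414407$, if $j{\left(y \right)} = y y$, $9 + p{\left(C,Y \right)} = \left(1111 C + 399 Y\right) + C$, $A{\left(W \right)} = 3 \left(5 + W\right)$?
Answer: $1256167$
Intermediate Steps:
$A{\left(W \right)} = 15 + 3 W$
$p{\left(C,Y \right)} = -9 + 399 Y + 1112 C$ ($p{\left(C,Y \right)} = -9 + \left(\left(1111 C + 399 Y\right) + C\right) = -9 + \left(\left(399 Y + 1111 C\right) + C\right) = -9 + \left(399 Y + 1112 C\right) = -9 + 399 Y + 1112 C$)
$j{\left(y \right)} = y^{2}$
$\left(j{\left(1482 \right)} + p{\left(A{\left(32 \right)},-1627 \right)}\right) - 414407 = \left(1482^{2} + \left(-9 + 399 \left(-1627\right) + 1112 \left(15 + 3 \cdot 32\right)\right)\right) - 414407 = \left(2196324 - \left(649182 - 1112 \left(15 + 96\right)\right)\right) - 414407 = \left(2196324 - 525750\right) - 414407 = 1670574 - 414407 = 1256167$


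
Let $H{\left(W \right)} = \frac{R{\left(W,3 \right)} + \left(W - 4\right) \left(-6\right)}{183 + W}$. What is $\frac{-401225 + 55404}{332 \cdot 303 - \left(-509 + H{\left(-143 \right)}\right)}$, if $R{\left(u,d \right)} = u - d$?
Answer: $- \frac{1729105}{505433} \approx -3.421$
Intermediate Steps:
$H{\left(W \right)} = \frac{21 - 5 W}{183 + W}$ ($H{\left(W \right)} = \frac{\left(W - 3\right) + \left(W - 4\right) \left(-6\right)}{183 + W} = \frac{\left(W - 3\right) + \left(-4 + W\right) \left(-6\right)}{183 + W} = \frac{\left(-3 + W\right) - \left(-24 + 6 W\right)}{183 + W} = \frac{21 - 5 W}{183 + W}$)
$\frac{-401225 + 55404}{332 \cdot 303 - \left(-509 + H{\left(-143 \right)}\right)} = \frac{-401225 + 55404}{332 \cdot 303 + \left(509 - \frac{21 - -715}{183 - 143}\right)} = - \frac{345821}{100596 + \left(509 - \frac{21 + 715}{40}\right)} = - \frac{345821}{100596 + \left(509 - \frac{1}{40} \cdot 736\right)} = - \frac{345821}{100596 + \left(509 - \frac{92}{5}\right)} = - \frac{345821}{100596 + \frac{2453}{5}} = - \frac{345821}{\frac{505433}{5}} = \left(-345821\right) \frac{5}{505433} = - \frac{1729105}{505433}$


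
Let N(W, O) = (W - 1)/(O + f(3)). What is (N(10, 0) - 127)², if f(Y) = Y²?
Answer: 15876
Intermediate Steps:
N(W, O) = (-1 + W)/(9 + O) (N(W, O) = (W - 1)/(O + 3²) = (-1 + W)/(O + 9) = (-1 + W)/(9 + O))
(N(10, 0) - 127)² = ((-1 + 10)/(9 + 0) - 127)² = (9/9 - 127)² = ((⅑)*9 - 127)² = (1 - 127)² = (-126)² = 15876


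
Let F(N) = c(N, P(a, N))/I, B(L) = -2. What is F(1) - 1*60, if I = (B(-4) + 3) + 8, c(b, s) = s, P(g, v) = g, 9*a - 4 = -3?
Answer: -4859/81 ≈ -59.988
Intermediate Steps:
a = ⅑ (a = 4/9 + (⅑)*(-3) = 4/9 - ⅓ = ⅑ ≈ 0.11111)
I = 9 (I = (-2 + 3) + 8 = 1 + 8 = 9)
F(N) = 1/81 (F(N) = (⅑)/9 = (⅑)*(⅑) = 1/81)
F(1) - 1*60 = 1/81 - 1*60 = 1/81 - 60 = -4859/81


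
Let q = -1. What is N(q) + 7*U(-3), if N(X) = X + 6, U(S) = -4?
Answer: -23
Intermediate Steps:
N(X) = 6 + X
N(q) + 7*U(-3) = (6 - 1) + 7*(-4) = 5 - 28 = -23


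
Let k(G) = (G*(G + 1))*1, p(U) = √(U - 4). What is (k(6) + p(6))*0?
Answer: 0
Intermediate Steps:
p(U) = √(-4 + U)
k(G) = G*(1 + G) (k(G) = (G*(1 + G))*1 = G*(1 + G))
(k(6) + p(6))*0 = (6*(1 + 6) + √(-4 + 6))*0 = (6*7 + √2)*0 = (42 + √2)*0 = 0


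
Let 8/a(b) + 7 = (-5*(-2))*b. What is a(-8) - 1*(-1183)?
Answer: 102913/87 ≈ 1182.9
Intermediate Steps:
a(b) = 8/(-7 + 10*b) (a(b) = 8/(-7 + (-5*(-2))*b) = 8/(-7 + 10*b))
a(-8) - 1*(-1183) = 8/(-7 + 10*(-8)) - 1*(-1183) = 8/(-7 - 80) + 1183 = 8/(-87) + 1183 = 8*(-1/87) + 1183 = -8/87 + 1183 = 102913/87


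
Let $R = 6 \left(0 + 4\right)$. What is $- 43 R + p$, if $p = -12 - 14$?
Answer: $-1058$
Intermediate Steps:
$R = 24$ ($R = 6 \cdot 4 = 24$)
$p = -26$
$- 43 R + p = \left(-43\right) 24 - 26 = -1032 - 26 = -1058$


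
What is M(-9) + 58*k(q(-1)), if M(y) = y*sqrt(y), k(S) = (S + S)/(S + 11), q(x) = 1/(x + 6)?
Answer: 29/14 - 27*I ≈ 2.0714 - 27.0*I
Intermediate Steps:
q(x) = 1/(6 + x)
k(S) = 2*S/(11 + S) (k(S) = (2*S)/(11 + S) = 2*S/(11 + S))
M(y) = y**(3/2)
M(-9) + 58*k(q(-1)) = (-9)**(3/2) + 58*(2/((6 - 1)*(11 + 1/(6 - 1)))) = -27*I + 58*(2/(5*(11 + 1/5))) = -27*I + 58*(2*(1/5)/(11 + 1/5)) = -27*I + 58*(2*(1/5)/(56/5)) = -27*I + 58*(2*(1/5)*(5/56)) = -27*I + 58*(1/28) = -27*I + 29/14 = 29/14 - 27*I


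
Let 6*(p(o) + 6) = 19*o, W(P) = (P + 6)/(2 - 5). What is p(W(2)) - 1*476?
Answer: -4414/9 ≈ -490.44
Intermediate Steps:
W(P) = -2 - P/3 (W(P) = (6 + P)/(-3) = (6 + P)*(-⅓) = -2 - P/3)
p(o) = -6 + 19*o/6 (p(o) = -6 + (19*o)/6 = -6 + 19*o/6)
p(W(2)) - 1*476 = (-6 + 19*(-2 - ⅓*2)/6) - 1*476 = (-6 + 19*(-2 - ⅔)/6) - 476 = (-6 + (19/6)*(-8/3)) - 476 = (-6 - 76/9) - 476 = -130/9 - 476 = -4414/9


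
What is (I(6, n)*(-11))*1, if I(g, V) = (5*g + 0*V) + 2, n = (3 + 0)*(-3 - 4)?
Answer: -352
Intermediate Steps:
n = -21 (n = 3*(-7) = -21)
I(g, V) = 2 + 5*g (I(g, V) = (5*g + 0) + 2 = 5*g + 2 = 2 + 5*g)
(I(6, n)*(-11))*1 = ((2 + 5*6)*(-11))*1 = ((2 + 30)*(-11))*1 = (32*(-11))*1 = -352*1 = -352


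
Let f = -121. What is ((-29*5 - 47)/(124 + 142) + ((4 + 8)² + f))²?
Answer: 8779369/17689 ≈ 496.32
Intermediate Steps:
((-29*5 - 47)/(124 + 142) + ((4 + 8)² + f))² = ((-29*5 - 47)/(124 + 142) + ((4 + 8)² - 121))² = ((-145 - 47)/266 + (12² - 121))² = (-192*1/266 + (144 - 121))² = (-96/133 + 23)² = (2963/133)² = 8779369/17689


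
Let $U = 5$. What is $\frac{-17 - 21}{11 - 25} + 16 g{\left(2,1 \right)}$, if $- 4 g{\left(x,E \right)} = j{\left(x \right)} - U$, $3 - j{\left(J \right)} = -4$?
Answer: $- \frac{37}{7} \approx -5.2857$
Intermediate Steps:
$j{\left(J \right)} = 7$ ($j{\left(J \right)} = 3 - -4 = 3 + 4 = 7$)
$g{\left(x,E \right)} = - \frac{1}{2}$ ($g{\left(x,E \right)} = - \frac{7 - 5}{4} = \left(- \frac{1}{4}\right) 2 = - \frac{1}{2}$)
$\frac{-17 - 21}{11 - 25} + 16 g{\left(2,1 \right)} = \frac{-17 - 21}{11 - 25} + 16 \left(- \frac{1}{2}\right) = - \frac{38}{-14} - 8 = \left(-38\right) \left(- \frac{1}{14}\right) - 8 = \frac{19}{7} - 8 = - \frac{37}{7}$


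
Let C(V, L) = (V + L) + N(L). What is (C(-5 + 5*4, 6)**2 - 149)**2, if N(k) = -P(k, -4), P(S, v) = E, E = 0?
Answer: 85264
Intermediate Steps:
P(S, v) = 0
N(k) = 0 (N(k) = -1*0 = 0)
C(V, L) = L + V (C(V, L) = (V + L) + 0 = (L + V) + 0 = L + V)
(C(-5 + 5*4, 6)**2 - 149)**2 = ((6 + (-5 + 5*4))**2 - 149)**2 = ((6 + (-5 + 20))**2 - 149)**2 = ((6 + 15)**2 - 149)**2 = (21**2 - 149)**2 = (441 - 149)**2 = 292**2 = 85264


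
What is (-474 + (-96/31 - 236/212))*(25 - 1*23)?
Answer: -1571398/1643 ≈ -956.42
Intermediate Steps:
(-474 + (-96/31 - 236/212))*(25 - 1*23) = (-474 + (-96*1/31 - 236*1/212))*(25 - 23) = (-474 + (-96/31 - 59/53))*2 = (-474 - 6917/1643)*2 = -785699/1643*2 = -1571398/1643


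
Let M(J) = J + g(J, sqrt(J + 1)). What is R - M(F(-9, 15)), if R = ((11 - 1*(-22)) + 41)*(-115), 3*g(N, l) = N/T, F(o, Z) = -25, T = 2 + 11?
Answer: -330890/39 ≈ -8484.4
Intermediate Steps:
T = 13
g(N, l) = N/39 (g(N, l) = (N/13)/3 = N/39)
R = -8510 (R = ((11 + 22) + 41)*(-115) = (33 + 41)*(-115) = 74*(-115) = -8510)
M(J) = 40*J/39 (M(J) = J + J/39 = 40*J/39)
R - M(F(-9, 15)) = -8510 - 40*(-25)/39 = -8510 - 1*(-1000/39) = -8510 + 1000/39 = -330890/39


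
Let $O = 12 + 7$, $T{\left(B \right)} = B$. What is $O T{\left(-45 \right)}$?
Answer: $-855$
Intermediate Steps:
$O = 19$
$O T{\left(-45 \right)} = 19 \left(-45\right) = -855$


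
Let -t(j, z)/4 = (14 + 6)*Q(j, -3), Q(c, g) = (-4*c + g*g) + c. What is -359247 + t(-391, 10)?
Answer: -453807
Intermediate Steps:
Q(c, g) = g**2 - 3*c (Q(c, g) = (-4*c + g**2) + c = (g**2 - 4*c) + c = g**2 - 3*c)
t(j, z) = -720 + 240*j (t(j, z) = -4*(14 + 6)*((-3)**2 - 3*j) = -80*(9 - 3*j) = -4*(180 - 60*j) = -720 + 240*j)
-359247 + t(-391, 10) = -359247 + (-720 + 240*(-391)) = -359247 + (-720 - 93840) = -359247 - 94560 = -453807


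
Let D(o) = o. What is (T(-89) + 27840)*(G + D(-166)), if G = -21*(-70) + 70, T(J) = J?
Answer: 38129874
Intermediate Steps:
G = 1540 (G = 1470 + 70 = 1540)
(T(-89) + 27840)*(G + D(-166)) = (-89 + 27840)*(1540 - 166) = 27751*1374 = 38129874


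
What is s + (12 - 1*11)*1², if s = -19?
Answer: -18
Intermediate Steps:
s + (12 - 1*11)*1² = -19 + (12 - 1*11)*1² = -19 + (12 - 11)*1 = -19 + 1*1 = -19 + 1 = -18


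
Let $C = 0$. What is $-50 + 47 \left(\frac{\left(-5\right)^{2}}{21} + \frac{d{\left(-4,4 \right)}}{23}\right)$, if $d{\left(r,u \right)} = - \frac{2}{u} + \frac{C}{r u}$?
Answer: $\frac{4763}{966} \approx 4.9306$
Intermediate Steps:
$d{\left(r,u \right)} = - \frac{2}{u}$ ($d{\left(r,u \right)} = - \frac{2}{u} + \frac{0}{r u} = - \frac{2}{u} + 0 \frac{1}{r u} = - \frac{2}{u} + 0 = - \frac{2}{u}$)
$-50 + 47 \left(\frac{\left(-5\right)^{2}}{21} + \frac{d{\left(-4,4 \right)}}{23}\right) = -50 + 47 \left(\frac{\left(-5\right)^{2}}{21} + \frac{\left(-2\right) \frac{1}{4}}{23}\right) = -50 + 47 \left(25 \cdot \frac{1}{21} + \left(-2\right) \frac{1}{4} \cdot \frac{1}{23}\right) = -50 + 47 \left(\frac{25}{21} - \frac{1}{46}\right) = -50 + 47 \cdot \frac{1129}{966} = -50 + \frac{53063}{966} = \frac{4763}{966}$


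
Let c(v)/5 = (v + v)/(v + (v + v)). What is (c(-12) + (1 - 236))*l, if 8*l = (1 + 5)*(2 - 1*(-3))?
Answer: -3475/4 ≈ -868.75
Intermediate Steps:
c(v) = 10/3 (c(v) = 5*((v + v)/(v + (v + v))) = 5*((2*v)/(v + 2*v)) = 5*((2*v)/((3*v))) = 5*((2*v)*(1/(3*v))) = 5*(2/3) = 10/3)
l = 15/4 (l = ((1 + 5)*(2 - 1*(-3)))/8 = (6*(2 + 3))/8 = (6*5)/8 = (1/8)*30 = 15/4 ≈ 3.7500)
(c(-12) + (1 - 236))*l = (10/3 + (1 - 236))*(15/4) = (10/3 - 235)*(15/4) = -695/3*15/4 = -3475/4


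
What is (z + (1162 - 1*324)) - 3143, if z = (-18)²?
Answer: -1981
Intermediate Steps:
z = 324
(z + (1162 - 1*324)) - 3143 = (324 + (1162 - 1*324)) - 3143 = (324 + (1162 - 324)) - 3143 = (324 + 838) - 3143 = 1162 - 3143 = -1981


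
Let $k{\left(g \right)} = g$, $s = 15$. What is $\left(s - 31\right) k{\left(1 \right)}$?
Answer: $-16$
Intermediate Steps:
$\left(s - 31\right) k{\left(1 \right)} = \left(15 - 31\right) 1 = \left(-16\right) 1 = -16$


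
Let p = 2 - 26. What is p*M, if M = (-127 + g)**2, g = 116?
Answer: -2904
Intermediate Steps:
M = 121 (M = (-127 + 116)**2 = (-11)**2 = 121)
p = -24
p*M = -24*121 = -2904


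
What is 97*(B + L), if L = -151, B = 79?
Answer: -6984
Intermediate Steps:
97*(B + L) = 97*(79 - 151) = 97*(-72) = -6984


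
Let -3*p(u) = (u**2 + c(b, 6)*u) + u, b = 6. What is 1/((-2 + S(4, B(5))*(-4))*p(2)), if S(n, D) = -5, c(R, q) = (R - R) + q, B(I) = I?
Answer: -1/108 ≈ -0.0092593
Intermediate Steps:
c(R, q) = q (c(R, q) = 0 + q = q)
p(u) = -7*u/3 - u**2/3 (p(u) = -((u**2 + 6*u) + u)/3 = -(u**2 + 7*u)/3 = -7*u/3 - u**2/3)
1/((-2 + S(4, B(5))*(-4))*p(2)) = 1/((-2 - 5*(-4))*(-1/3*2*(7 + 2))) = 1/((-2 + 20)*(-1/3*2*9)) = 1/(18*(-6)) = 1/(-108) = -1/108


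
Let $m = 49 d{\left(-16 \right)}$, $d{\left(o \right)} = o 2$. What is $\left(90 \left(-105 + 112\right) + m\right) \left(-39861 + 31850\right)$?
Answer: $7514318$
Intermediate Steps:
$d{\left(o \right)} = 2 o$
$m = -1568$ ($m = 49 \cdot 2 \left(-16\right) = 49 \left(-32\right) = -1568$)
$\left(90 \left(-105 + 112\right) + m\right) \left(-39861 + 31850\right) = \left(90 \left(-105 + 112\right) - 1568\right) \left(-39861 + 31850\right) = \left(90 \cdot 7 - 1568\right) \left(-8011\right) = \left(630 - 1568\right) \left(-8011\right) = \left(-938\right) \left(-8011\right) = 7514318$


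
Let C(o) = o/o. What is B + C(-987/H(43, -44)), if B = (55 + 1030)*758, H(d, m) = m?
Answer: 822431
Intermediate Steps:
C(o) = 1
B = 822430 (B = 1085*758 = 822430)
B + C(-987/H(43, -44)) = 822430 + 1 = 822431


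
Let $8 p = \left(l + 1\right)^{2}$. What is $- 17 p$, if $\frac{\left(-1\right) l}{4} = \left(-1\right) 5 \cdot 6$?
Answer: $- \frac{248897}{8} \approx -31112.0$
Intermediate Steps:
$l = 120$ ($l = - 4 \left(-1\right) 5 \cdot 6 = - 4 \left(\left(-5\right) 6\right) = \left(-4\right) \left(-30\right) = 120$)
$p = \frac{14641}{8}$ ($p = \frac{\left(120 + 1\right)^{2}}{8} = \frac{121^{2}}{8} = \frac{1}{8} \cdot 14641 = \frac{14641}{8} \approx 1830.1$)
$- 17 p = \left(-17\right) \frac{14641}{8} = - \frac{248897}{8}$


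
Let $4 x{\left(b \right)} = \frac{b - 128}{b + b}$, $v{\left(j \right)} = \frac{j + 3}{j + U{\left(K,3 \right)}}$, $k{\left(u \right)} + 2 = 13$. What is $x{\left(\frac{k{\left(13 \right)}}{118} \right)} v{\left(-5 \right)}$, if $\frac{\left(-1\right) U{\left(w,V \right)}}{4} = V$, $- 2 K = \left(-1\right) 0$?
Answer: $- \frac{15093}{748} \approx -20.178$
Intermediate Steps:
$K = 0$ ($K = - \frac{\left(-1\right) 0}{2} = \left(- \frac{1}{2}\right) 0 = 0$)
$U{\left(w,V \right)} = - 4 V$
$k{\left(u \right)} = 11$ ($k{\left(u \right)} = -2 + 13 = 11$)
$v{\left(j \right)} = \frac{3 + j}{-12 + j}$ ($v{\left(j \right)} = \frac{j + 3}{j - 12} = \frac{3 + j}{j - 12} = \frac{3 + j}{-12 + j}$)
$x{\left(b \right)} = \frac{-128 + b}{8 b}$ ($x{\left(b \right)} = \frac{\left(b - 128\right) \frac{1}{b + b}}{4} = \frac{\left(-128 + b\right) \frac{1}{2 b}}{4} = \frac{\frac{1}{2} \frac{1}{b} \left(-128 + b\right)}{4} = \frac{-128 + b}{8 b}$)
$x{\left(\frac{k{\left(13 \right)}}{118} \right)} v{\left(-5 \right)} = \frac{-128 + \frac{11}{118}}{8 \cdot \frac{11}{118}} \frac{3 - 5}{-12 - 5} = \frac{-128 + 11 \cdot \frac{1}{118}}{8 \cdot 11 \cdot \frac{1}{118}} \frac{1}{-17} \left(-2\right) = \frac{-128 + \frac{11}{118}}{8 \cdot \frac{11}{118}} \left(\left(- \frac{1}{17}\right) \left(-2\right)\right) = \frac{1}{8} \cdot \frac{118}{11} \left(- \frac{15093}{118}\right) \frac{2}{17} = \left(- \frac{15093}{88}\right) \frac{2}{17} = - \frac{15093}{748}$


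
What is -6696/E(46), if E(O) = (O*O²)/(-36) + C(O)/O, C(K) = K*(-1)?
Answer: 60264/24343 ≈ 2.4756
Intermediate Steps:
C(K) = -K
E(O) = -1 - O³/36 (E(O) = (O*O²)/(-36) + (-O)/O = O³*(-1/36) - 1 = -O³/36 - 1 = -1 - O³/36)
-6696/E(46) = -6696/(-1 - 1/36*46³) = -6696/(-1 - 1/36*97336) = -6696/(-1 - 24334/9) = -6696/(-24343/9) = -6696*(-9/24343) = 60264/24343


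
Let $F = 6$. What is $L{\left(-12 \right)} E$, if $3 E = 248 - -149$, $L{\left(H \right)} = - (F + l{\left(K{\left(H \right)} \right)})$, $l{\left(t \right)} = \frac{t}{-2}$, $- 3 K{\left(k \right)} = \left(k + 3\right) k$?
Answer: $-3176$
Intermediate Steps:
$K{\left(k \right)} = - \frac{k \left(3 + k\right)}{3}$ ($K{\left(k \right)} = - \frac{\left(k + 3\right) k}{3} = - \frac{\left(3 + k\right) k}{3} = - \frac{k \left(3 + k\right)}{3}$)
$l{\left(t \right)} = - \frac{t}{2}$ ($l{\left(t \right)} = t \left(- \frac{1}{2}\right) = - \frac{t}{2}$)
$L{\left(H \right)} = -6 - \frac{H \left(3 + H\right)}{6}$ ($L{\left(H \right)} = - (6 - \frac{\left(- \frac{1}{3}\right) H \left(3 + H\right)}{2}) = - (6 + \frac{H \left(3 + H\right)}{6}) = -6 - \frac{H \left(3 + H\right)}{6}$)
$E = \frac{397}{3}$ ($E = \frac{248 - -149}{3} = \frac{248 + 149}{3} = \frac{1}{3} \cdot 397 = \frac{397}{3} \approx 132.33$)
$L{\left(-12 \right)} E = \left(-6 - - 2 \left(3 - 12\right)\right) \frac{397}{3} = \left(-6 - \left(-2\right) \left(-9\right)\right) \frac{397}{3} = \left(-6 - 18\right) \frac{397}{3} = \left(-24\right) \frac{397}{3} = -3176$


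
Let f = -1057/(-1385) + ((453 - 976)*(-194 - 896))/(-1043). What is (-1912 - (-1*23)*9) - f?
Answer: -1674521776/1444555 ≈ -1159.2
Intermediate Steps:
f = -788444499/1444555 (f = -1057*(-1/1385) - 523*(-1090)*(-1/1043) = 1057/1385 + 570070*(-1/1043) = 1057/1385 - 570070/1043 = -788444499/1444555 ≈ -545.80)
(-1912 - (-1*23)*9) - f = (-1912 - (-1*23)*9) - 1*(-788444499/1444555) = (-1912 - (-23)*9) + 788444499/1444555 = (-1912 - 1*(-207)) + 788444499/1444555 = (-1912 + 207) + 788444499/1444555 = -1705 + 788444499/1444555 = -1674521776/1444555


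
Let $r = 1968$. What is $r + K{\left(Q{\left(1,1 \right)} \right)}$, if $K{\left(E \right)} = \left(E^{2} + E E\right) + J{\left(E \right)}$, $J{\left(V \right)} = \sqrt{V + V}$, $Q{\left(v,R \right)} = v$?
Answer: $1970 + \sqrt{2} \approx 1971.4$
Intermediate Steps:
$J{\left(V \right)} = \sqrt{2} \sqrt{V}$ ($J{\left(V \right)} = \sqrt{2 V} = \sqrt{2} \sqrt{V}$)
$K{\left(E \right)} = 2 E^{2} + \sqrt{2} \sqrt{E}$ ($K{\left(E \right)} = \left(E^{2} + E E\right) + \sqrt{2} \sqrt{E} = \left(E^{2} + E^{2}\right) + \sqrt{2} \sqrt{E} = 2 E^{2} + \sqrt{2} \sqrt{E}$)
$r + K{\left(Q{\left(1,1 \right)} \right)} = 1968 + \left(2 \cdot 1^{2} + \sqrt{2} \sqrt{1}\right) = 1968 + \left(2 \cdot 1 + \sqrt{2} \cdot 1\right) = 1968 + \left(2 + \sqrt{2}\right) = 1970 + \sqrt{2}$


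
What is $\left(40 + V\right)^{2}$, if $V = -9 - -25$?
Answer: $3136$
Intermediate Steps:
$V = 16$ ($V = -9 + 25 = 16$)
$\left(40 + V\right)^{2} = \left(40 + 16\right)^{2} = 56^{2} = 3136$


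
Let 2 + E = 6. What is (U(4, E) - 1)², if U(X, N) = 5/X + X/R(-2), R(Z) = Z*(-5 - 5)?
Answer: 81/400 ≈ 0.20250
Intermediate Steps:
E = 4 (E = -2 + 6 = 4)
R(Z) = -10*Z (R(Z) = Z*(-10) = -10*Z)
U(X, N) = 5/X + X/20 (U(X, N) = 5/X + X/((-10*(-2))) = 5/X + X/20)
(U(4, E) - 1)² = ((5/4 + (1/20)*4) - 1)² = ((5*(¼) + ⅕) - 1)² = ((5/4 + ⅕) - 1)² = (29/20 - 1)² = (9/20)² = 81/400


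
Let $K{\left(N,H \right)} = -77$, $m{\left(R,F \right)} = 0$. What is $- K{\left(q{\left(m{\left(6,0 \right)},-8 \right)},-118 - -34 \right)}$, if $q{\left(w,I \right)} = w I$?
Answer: $77$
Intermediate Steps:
$q{\left(w,I \right)} = I w$
$- K{\left(q{\left(m{\left(6,0 \right)},-8 \right)},-118 - -34 \right)} = \left(-1\right) \left(-77\right) = 77$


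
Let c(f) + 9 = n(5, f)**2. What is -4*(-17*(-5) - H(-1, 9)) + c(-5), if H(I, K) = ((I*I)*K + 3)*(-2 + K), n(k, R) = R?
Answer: 12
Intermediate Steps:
H(I, K) = (-2 + K)*(3 + K*I**2) (H(I, K) = (I**2*K + 3)*(-2 + K) = (K*I**2 + 3)*(-2 + K) = (3 + K*I**2)*(-2 + K) = (-2 + K)*(3 + K*I**2))
c(f) = -9 + f**2
-4*(-17*(-5) - H(-1, 9)) + c(-5) = -4*(-17*(-5) - (-6 + 3*9 + (-1)**2*9**2 - 2*9*(-1)**2)) + (-9 + (-5)**2) = -4*(85 - (-6 + 27 + 1*81 - 2*9*1)) + (-9 + 25) = -4*(85 - (-6 + 27 + 81 - 18)) + 16 = -4*(85 - 1*84) + 16 = -4*(85 - 84) + 16 = -4*1 + 16 = -4 + 16 = 12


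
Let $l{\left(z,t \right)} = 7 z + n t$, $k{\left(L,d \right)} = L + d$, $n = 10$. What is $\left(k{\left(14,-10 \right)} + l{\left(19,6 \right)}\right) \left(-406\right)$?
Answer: $-79982$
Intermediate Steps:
$l{\left(z,t \right)} = 7 z + 10 t$
$\left(k{\left(14,-10 \right)} + l{\left(19,6 \right)}\right) \left(-406\right) = \left(\left(14 - 10\right) + \left(7 \cdot 19 + 10 \cdot 6\right)\right) \left(-406\right) = \left(4 + \left(133 + 60\right)\right) \left(-406\right) = \left(4 + 193\right) \left(-406\right) = 197 \left(-406\right) = -79982$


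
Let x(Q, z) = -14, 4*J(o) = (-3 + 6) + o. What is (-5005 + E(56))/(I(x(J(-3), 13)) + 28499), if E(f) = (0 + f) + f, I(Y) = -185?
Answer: -1631/9438 ≈ -0.17281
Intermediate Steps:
J(o) = ¾ + o/4 (J(o) = ((-3 + 6) + o)/4 = (3 + o)/4 = ¾ + o/4)
E(f) = 2*f (E(f) = f + f = 2*f)
(-5005 + E(56))/(I(x(J(-3), 13)) + 28499) = (-5005 + 2*56)/(-185 + 28499) = (-5005 + 112)/28314 = -4893*1/28314 = -1631/9438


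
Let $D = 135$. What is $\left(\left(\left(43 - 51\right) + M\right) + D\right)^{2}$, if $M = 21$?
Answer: $21904$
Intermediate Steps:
$\left(\left(\left(43 - 51\right) + M\right) + D\right)^{2} = \left(\left(\left(43 - 51\right) + 21\right) + 135\right)^{2} = \left(\left(-8 + 21\right) + 135\right)^{2} = \left(13 + 135\right)^{2} = 148^{2} = 21904$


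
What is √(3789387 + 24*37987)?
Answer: 5*√188043 ≈ 2168.2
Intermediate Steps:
√(3789387 + 24*37987) = √(3789387 + 911688) = √4701075 = 5*√188043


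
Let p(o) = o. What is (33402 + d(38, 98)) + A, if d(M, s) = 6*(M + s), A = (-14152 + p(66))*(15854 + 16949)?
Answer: -462028840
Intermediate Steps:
A = -462063058 (A = (-14152 + 66)*(15854 + 16949) = -14086*32803 = -462063058)
d(M, s) = 6*M + 6*s
(33402 + d(38, 98)) + A = (33402 + (6*38 + 6*98)) - 462063058 = (33402 + (228 + 588)) - 462063058 = (33402 + 816) - 462063058 = 34218 - 462063058 = -462028840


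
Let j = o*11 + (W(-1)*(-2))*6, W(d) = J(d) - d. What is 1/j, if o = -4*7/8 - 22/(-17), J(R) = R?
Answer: -34/825 ≈ -0.041212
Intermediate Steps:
W(d) = 0 (W(d) = d - d = 0)
o = -75/34 (o = -28*⅛ - 22*(-1/17) = -7/2 + 22/17 = -75/34 ≈ -2.2059)
j = -825/34 (j = -75/34*11 + (0*(-2))*6 = -825/34 + 0*6 = -825/34 + 0 = -825/34 ≈ -24.265)
1/j = 1/(-825/34) = -34/825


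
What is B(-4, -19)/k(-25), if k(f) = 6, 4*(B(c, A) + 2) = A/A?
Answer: -7/24 ≈ -0.29167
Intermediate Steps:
B(c, A) = -7/4 (B(c, A) = -2 + (A/A)/4 = -2 + (¼)*1 = -2 + ¼ = -7/4)
B(-4, -19)/k(-25) = -7/4/6 = -7/4*⅙ = -7/24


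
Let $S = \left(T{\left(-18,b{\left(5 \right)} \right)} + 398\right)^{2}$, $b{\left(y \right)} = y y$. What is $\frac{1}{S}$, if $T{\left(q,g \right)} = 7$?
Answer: $\frac{1}{164025} \approx 6.0966 \cdot 10^{-6}$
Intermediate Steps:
$b{\left(y \right)} = y^{2}$
$S = 164025$ ($S = \left(7 + 398\right)^{2} = 405^{2} = 164025$)
$\frac{1}{S} = \frac{1}{164025}$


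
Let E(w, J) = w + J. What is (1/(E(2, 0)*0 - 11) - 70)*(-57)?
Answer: 43947/11 ≈ 3995.2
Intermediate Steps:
E(w, J) = J + w
(1/(E(2, 0)*0 - 11) - 70)*(-57) = (1/((0 + 2)*0 - 11) - 70)*(-57) = (1/(2*0 - 11) - 70)*(-57) = (1/(0 - 11) - 70)*(-57) = (1/(-11) - 70)*(-57) = (-1/11 - 70)*(-57) = -771/11*(-57) = 43947/11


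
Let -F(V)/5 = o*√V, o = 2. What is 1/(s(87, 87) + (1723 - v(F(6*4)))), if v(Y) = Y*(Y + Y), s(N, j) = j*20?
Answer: -1/1337 ≈ -0.00074794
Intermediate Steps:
s(N, j) = 20*j
F(V) = -10*√V
v(Y) = 2*Y² (v(Y) = Y*(2*Y) = 2*Y²)
1/(s(87, 87) + (1723 - v(F(6*4)))) = 1/(20*87 + (1723 - 2*(-10*2*√6)²)) = 1/(1740 + (1723 - 2*(-20*√6)²)) = 1/(1740 + (1723 - 2*2400)) = 1/(1740 + (1723 - 1*4800)) = 1/(1740 + (1723 - 4800)) = 1/(1740 - 3077) = 1/(-1337) = -1/1337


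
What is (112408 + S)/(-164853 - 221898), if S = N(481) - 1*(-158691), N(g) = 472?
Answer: -271571/386751 ≈ -0.70219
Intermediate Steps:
S = 159163 (S = 472 - 1*(-158691) = 472 + 158691 = 159163)
(112408 + S)/(-164853 - 221898) = (112408 + 159163)/(-164853 - 221898) = 271571/(-386751) = 271571*(-1/386751) = -271571/386751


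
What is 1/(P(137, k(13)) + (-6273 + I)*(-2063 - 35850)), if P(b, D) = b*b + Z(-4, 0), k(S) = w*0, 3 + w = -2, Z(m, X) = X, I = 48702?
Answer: -1/1608591908 ≈ -6.2166e-10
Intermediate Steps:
w = -5 (w = -3 - 2 = -5)
k(S) = 0 (k(S) = -5*0 = 0)
P(b, D) = b**2 (P(b, D) = b*b + 0 = b**2 + 0 = b**2)
1/(P(137, k(13)) + (-6273 + I)*(-2063 - 35850)) = 1/(137**2 + (-6273 + 48702)*(-2063 - 35850)) = 1/(18769 + 42429*(-37913)) = 1/(18769 - 1608610677) = 1/(-1608591908) = -1/1608591908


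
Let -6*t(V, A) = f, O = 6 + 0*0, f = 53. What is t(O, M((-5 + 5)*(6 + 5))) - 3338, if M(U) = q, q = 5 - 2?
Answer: -20081/6 ≈ -3346.8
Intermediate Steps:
O = 6 (O = 6 + 0 = 6)
q = 3
M(U) = 3
t(V, A) = -53/6 (t(V, A) = -⅙*53 = -53/6)
t(O, M((-5 + 5)*(6 + 5))) - 3338 = -53/6 - 3338 = -20081/6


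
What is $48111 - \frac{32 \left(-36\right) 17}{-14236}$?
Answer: $\frac{171222153}{3559} \approx 48110.0$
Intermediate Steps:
$48111 - \frac{32 \left(-36\right) 17}{-14236} = 48111 - \left(-1152\right) 17 \left(- \frac{1}{14236}\right) = 48111 - \left(-19584\right) \left(- \frac{1}{14236}\right) = 48111 - \frac{4896}{3559} = \frac{171222153}{3559}$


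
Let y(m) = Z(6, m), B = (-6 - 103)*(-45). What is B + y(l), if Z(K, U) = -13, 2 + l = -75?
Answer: 4892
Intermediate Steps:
l = -77 (l = -2 - 75 = -77)
B = 4905 (B = -109*(-45) = 4905)
y(m) = -13
B + y(l) = 4905 - 13 = 4892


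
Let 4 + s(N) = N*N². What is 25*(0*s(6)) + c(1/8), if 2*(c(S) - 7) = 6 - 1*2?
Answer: 9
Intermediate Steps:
c(S) = 9 (c(S) = 7 + (6 - 1*2)/2 = 7 + (6 - 2)/2 = 7 + (½)*4 = 7 + 2 = 9)
s(N) = -4 + N³ (s(N) = -4 + N*N² = -4 + N³)
25*(0*s(6)) + c(1/8) = 25*(0*(-4 + 6³)) + 9 = 25*(0*(-4 + 216)) + 9 = 25*(0*212) + 9 = 25*0 + 9 = 0 + 9 = 9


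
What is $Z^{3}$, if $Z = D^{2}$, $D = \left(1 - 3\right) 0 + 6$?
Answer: $46656$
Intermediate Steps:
$D = 6$ ($D = \left(-2\right) 0 + 6 = 0 + 6 = 6$)
$Z = 36$ ($Z = 6^{2} = 36$)
$Z^{3} = 36^{3} = 46656$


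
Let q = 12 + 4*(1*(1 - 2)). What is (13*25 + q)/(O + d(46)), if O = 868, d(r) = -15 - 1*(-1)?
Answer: 333/854 ≈ 0.38993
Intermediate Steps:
d(r) = -14 (d(r) = -15 + 1 = -14)
q = 8 (q = 12 + 4*(1*(-1)) = 12 + 4*(-1) = 12 - 4 = 8)
(13*25 + q)/(O + d(46)) = (13*25 + 8)/(868 - 14) = (325 + 8)/854 = 333*(1/854) = 333/854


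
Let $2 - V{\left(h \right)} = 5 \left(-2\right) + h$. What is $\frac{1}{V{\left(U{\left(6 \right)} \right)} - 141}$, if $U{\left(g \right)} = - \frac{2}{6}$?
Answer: $- \frac{3}{386} \approx -0.007772$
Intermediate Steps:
$U{\left(g \right)} = - \frac{1}{3}$ ($U{\left(g \right)} = \left(-2\right) \frac{1}{6} = - \frac{1}{3}$)
$V{\left(h \right)} = 12 - h$ ($V{\left(h \right)} = 2 - \left(5 \left(-2\right) + h\right) = 2 - \left(-10 + h\right) = 12 - h$)
$\frac{1}{V{\left(U{\left(6 \right)} \right)} - 141} = \frac{1}{\left(12 - - \frac{1}{3}\right) - 141} = \frac{1}{\left(12 + \frac{1}{3}\right) - 141} = \frac{1}{\frac{37}{3} - 141} = \frac{1}{- \frac{386}{3}} = - \frac{3}{386}$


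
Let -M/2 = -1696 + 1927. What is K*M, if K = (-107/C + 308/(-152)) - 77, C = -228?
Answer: 1379147/38 ≈ 36293.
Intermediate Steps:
M = -462 (M = -2*(-1696 + 1927) = -2*231 = -462)
K = -17911/228 (K = (-107/(-228) + 308/(-152)) - 77 = (-107*(-1/228) + 308*(-1/152)) - 77 = (107/228 - 77/38) - 77 = -355/228 - 77 = -17911/228 ≈ -78.557)
K*M = -17911/228*(-462) = 1379147/38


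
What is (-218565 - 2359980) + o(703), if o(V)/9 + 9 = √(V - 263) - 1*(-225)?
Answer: -2576601 + 18*√110 ≈ -2.5764e+6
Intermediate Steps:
o(V) = 1944 + 9*√(-263 + V) (o(V) = -81 + 9*(√(V - 263) - 1*(-225)) = -81 + 9*(√(-263 + V) + 225) = -81 + 9*(225 + √(-263 + V)) = -81 + (2025 + 9*√(-263 + V)) = 1944 + 9*√(-263 + V))
(-218565 - 2359980) + o(703) = (-218565 - 2359980) + (1944 + 9*√(-263 + 703)) = -2578545 + (1944 + 9*√440) = -2578545 + (1944 + 9*(2*√110)) = -2578545 + (1944 + 18*√110) = -2576601 + 18*√110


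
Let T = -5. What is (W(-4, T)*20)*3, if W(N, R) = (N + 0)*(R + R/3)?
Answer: 1600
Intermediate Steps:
W(N, R) = 4*N*R/3 (W(N, R) = N*(R + R*(⅓)) = N*(R + R/3) = N*(4*R/3) = 4*N*R/3)
(W(-4, T)*20)*3 = (((4/3)*(-4)*(-5))*20)*3 = ((80/3)*20)*3 = (1600/3)*3 = 1600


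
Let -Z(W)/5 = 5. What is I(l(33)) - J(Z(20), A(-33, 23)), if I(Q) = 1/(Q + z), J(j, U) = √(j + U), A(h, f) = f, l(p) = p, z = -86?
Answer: -1/53 - I*√2 ≈ -0.018868 - 1.4142*I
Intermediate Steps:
Z(W) = -25 (Z(W) = -5*5 = -25)
J(j, U) = √(U + j)
I(Q) = 1/(-86 + Q) (I(Q) = 1/(Q - 86) = 1/(-86 + Q))
I(l(33)) - J(Z(20), A(-33, 23)) = 1/(-86 + 33) - √(23 - 25) = 1/(-53) - √(-2) = -1/53 - I*√2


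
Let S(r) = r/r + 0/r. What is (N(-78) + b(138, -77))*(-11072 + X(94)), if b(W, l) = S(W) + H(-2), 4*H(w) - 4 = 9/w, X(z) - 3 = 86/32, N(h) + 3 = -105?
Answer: 151741277/128 ≈ 1.1855e+6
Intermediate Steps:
S(r) = 1 (S(r) = 1 + 0 = 1)
N(h) = -108 (N(h) = -3 - 105 = -108)
X(z) = 91/16 (X(z) = 3 + 86/32 = 3 + 86*(1/32) = 3 + 43/16 = 91/16)
H(w) = 1 + 9/(4*w) (H(w) = 1 + (9/w)/4 = 1 + 9/(4*w))
b(W, l) = 7/8 (b(W, l) = 1 + (9/4 - 2)/(-2) = 1 - 1/2*1/4 = 1 - 1/8 = 7/8)
(N(-78) + b(138, -77))*(-11072 + X(94)) = (-108 + 7/8)*(-11072 + 91/16) = -857/8*(-177061/16) = 151741277/128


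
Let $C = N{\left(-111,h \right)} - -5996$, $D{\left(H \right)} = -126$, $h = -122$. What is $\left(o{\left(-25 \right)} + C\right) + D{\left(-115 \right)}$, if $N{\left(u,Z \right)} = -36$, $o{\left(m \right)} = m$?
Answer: $5809$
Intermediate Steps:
$C = 5960$ ($C = -36 - -5996 = -36 + 5996 = 5960$)
$\left(o{\left(-25 \right)} + C\right) + D{\left(-115 \right)} = \left(-25 + 5960\right) - 126 = 5935 - 126 = 5809$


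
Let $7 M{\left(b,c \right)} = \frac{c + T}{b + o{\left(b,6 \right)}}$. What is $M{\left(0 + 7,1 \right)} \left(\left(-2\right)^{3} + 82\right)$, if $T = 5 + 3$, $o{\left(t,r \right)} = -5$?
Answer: $\frac{333}{7} \approx 47.571$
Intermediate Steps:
$T = 8$
$M{\left(b,c \right)} = \frac{8 + c}{7 \left(-5 + b\right)}$ ($M{\left(b,c \right)} = \frac{\left(c + 8\right) \frac{1}{b - 5}}{7} = \frac{\left(8 + c\right) \frac{1}{-5 + b}}{7} = \frac{\frac{1}{-5 + b} \left(8 + c\right)}{7} = \frac{8 + c}{7 \left(-5 + b\right)}$)
$M{\left(0 + 7,1 \right)} \left(\left(-2\right)^{3} + 82\right) = \frac{8 + 1}{7 \left(-5 + \left(0 + 7\right)\right)} \left(\left(-2\right)^{3} + 82\right) = \frac{1}{7} \frac{1}{-5 + 7} \cdot 9 \left(-8 + 82\right) = \frac{1}{7} \cdot \frac{1}{2} \cdot 9 \cdot 74 = \frac{9}{14} \cdot 74 = \frac{333}{7}$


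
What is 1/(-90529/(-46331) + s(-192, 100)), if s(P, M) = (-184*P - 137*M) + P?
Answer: 46331/993241845 ≈ 4.6646e-5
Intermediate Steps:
s(P, M) = -183*P - 137*M
1/(-90529/(-46331) + s(-192, 100)) = 1/(-90529/(-46331) + (-183*(-192) - 137*100)) = 1/(-90529*(-1/46331) + (35136 - 13700)) = 1/(90529/46331 + 21436) = 1/(993241845/46331) = 46331/993241845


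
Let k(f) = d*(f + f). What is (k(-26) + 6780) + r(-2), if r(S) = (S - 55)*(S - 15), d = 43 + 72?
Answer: 1769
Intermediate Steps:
d = 115
k(f) = 230*f (k(f) = 115*(f + f) = 115*(2*f) = 230*f)
r(S) = (-55 + S)*(-15 + S)
(k(-26) + 6780) + r(-2) = (230*(-26) + 6780) + (825 + (-2)**2 - 70*(-2)) = (-5980 + 6780) + (825 + 4 + 140) = 800 + 969 = 1769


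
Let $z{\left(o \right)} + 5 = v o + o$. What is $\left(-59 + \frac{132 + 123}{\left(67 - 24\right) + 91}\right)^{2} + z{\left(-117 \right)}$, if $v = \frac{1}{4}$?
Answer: $\frac{13955489}{4489} \approx 3108.8$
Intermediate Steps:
$v = \frac{1}{4} \approx 0.25$
$z{\left(o \right)} = -5 + \frac{5 o}{4}$ ($z{\left(o \right)} = -5 + \left(\frac{o}{4} + o\right) = -5 + \frac{5 o}{4}$)
$\left(-59 + \frac{132 + 123}{\left(67 - 24\right) + 91}\right)^{2} + z{\left(-117 \right)} = \left(-59 + \frac{132 + 123}{\left(67 - 24\right) + 91}\right)^{2} + \left(-5 + \frac{5}{4} \left(-117\right)\right) = \left(-59 + \frac{255}{43 + 91}\right)^{2} - \frac{605}{4} = \left(-59 + \frac{255}{134}\right)^{2} - \frac{605}{4} = \left(- \frac{7651}{134}\right)^{2} - \frac{605}{4} = \frac{58537801}{17956} - \frac{605}{4} = \frac{13955489}{4489}$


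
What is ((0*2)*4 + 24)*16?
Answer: 384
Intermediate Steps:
((0*2)*4 + 24)*16 = (0*4 + 24)*16 = (0 + 24)*16 = 24*16 = 384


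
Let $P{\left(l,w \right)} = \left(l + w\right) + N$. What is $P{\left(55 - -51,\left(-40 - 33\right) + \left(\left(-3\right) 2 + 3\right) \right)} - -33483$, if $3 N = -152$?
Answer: $\frac{100387}{3} \approx 33462.0$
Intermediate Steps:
$N = - \frac{152}{3}$ ($N = \frac{1}{3} \left(-152\right) = - \frac{152}{3} \approx -50.667$)
$P{\left(l,w \right)} = - \frac{152}{3} + l + w$ ($P{\left(l,w \right)} = \left(l + w\right) - \frac{152}{3} = - \frac{152}{3} + l + w$)
$P{\left(55 - -51,\left(-40 - 33\right) + \left(\left(-3\right) 2 + 3\right) \right)} - -33483 = \left(- \frac{152}{3} + \left(55 - -51\right) + \left(\left(-40 - 33\right) + \left(\left(-3\right) 2 + 3\right)\right)\right) - -33483 = \left(- \frac{152}{3} + \left(55 + 51\right) + \left(-73 + \left(-6 + 3\right)\right)\right) + 33483 = \left(- \frac{152}{3} + 106 - 76\right) + 33483 = - \frac{62}{3} + 33483 = \frac{100387}{3}$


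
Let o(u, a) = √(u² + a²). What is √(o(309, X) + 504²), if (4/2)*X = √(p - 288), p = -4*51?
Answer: √(254016 + √95358) ≈ 504.31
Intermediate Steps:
p = -204
X = I*√123 (X = √(-204 - 288)/2 = √(-492)/2 = (2*I*√123)/2 = I*√123 ≈ 11.091*I)
o(u, a) = √(a² + u²)
√(o(309, X) + 504²) = √(√((I*√123)² + 309²) + 504²) = √(√(-123 + 95481) + 254016) = √(√95358 + 254016) = √(254016 + √95358)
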